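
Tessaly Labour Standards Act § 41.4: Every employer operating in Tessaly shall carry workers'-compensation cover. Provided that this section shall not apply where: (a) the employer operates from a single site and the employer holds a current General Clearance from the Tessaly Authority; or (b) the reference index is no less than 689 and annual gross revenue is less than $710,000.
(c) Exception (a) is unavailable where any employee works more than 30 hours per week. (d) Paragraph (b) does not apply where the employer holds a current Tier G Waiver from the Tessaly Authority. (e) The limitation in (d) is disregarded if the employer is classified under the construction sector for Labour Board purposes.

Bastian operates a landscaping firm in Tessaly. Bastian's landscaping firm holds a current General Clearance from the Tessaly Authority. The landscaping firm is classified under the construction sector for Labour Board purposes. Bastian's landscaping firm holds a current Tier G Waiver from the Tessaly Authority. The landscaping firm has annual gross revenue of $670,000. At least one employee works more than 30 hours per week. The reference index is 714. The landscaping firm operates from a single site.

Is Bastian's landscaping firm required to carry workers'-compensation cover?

Exception (a): the employer operates from a single site; a current General Clearance is held — every condition holds. But: (c) operates against (a): at least one employee exceeds 30 hours/week. (a) is therefore removed.
Exception (b): the reference index is 714, meeting the 689 threshold; annual gross revenue is $670,000, less than the $710,000 limit — every condition holds. Applying paragraphs (d)–(e): (d) would limit (b) — a current Tier G Waiver is held — but (e) sets (d) aside: (e) operates against (d): the landscaping firm is classified under the construction sector. Exception (b) stands.

No — exception (b) applies; Bastian's landscaping firm is not required to carry workers'-compensation cover.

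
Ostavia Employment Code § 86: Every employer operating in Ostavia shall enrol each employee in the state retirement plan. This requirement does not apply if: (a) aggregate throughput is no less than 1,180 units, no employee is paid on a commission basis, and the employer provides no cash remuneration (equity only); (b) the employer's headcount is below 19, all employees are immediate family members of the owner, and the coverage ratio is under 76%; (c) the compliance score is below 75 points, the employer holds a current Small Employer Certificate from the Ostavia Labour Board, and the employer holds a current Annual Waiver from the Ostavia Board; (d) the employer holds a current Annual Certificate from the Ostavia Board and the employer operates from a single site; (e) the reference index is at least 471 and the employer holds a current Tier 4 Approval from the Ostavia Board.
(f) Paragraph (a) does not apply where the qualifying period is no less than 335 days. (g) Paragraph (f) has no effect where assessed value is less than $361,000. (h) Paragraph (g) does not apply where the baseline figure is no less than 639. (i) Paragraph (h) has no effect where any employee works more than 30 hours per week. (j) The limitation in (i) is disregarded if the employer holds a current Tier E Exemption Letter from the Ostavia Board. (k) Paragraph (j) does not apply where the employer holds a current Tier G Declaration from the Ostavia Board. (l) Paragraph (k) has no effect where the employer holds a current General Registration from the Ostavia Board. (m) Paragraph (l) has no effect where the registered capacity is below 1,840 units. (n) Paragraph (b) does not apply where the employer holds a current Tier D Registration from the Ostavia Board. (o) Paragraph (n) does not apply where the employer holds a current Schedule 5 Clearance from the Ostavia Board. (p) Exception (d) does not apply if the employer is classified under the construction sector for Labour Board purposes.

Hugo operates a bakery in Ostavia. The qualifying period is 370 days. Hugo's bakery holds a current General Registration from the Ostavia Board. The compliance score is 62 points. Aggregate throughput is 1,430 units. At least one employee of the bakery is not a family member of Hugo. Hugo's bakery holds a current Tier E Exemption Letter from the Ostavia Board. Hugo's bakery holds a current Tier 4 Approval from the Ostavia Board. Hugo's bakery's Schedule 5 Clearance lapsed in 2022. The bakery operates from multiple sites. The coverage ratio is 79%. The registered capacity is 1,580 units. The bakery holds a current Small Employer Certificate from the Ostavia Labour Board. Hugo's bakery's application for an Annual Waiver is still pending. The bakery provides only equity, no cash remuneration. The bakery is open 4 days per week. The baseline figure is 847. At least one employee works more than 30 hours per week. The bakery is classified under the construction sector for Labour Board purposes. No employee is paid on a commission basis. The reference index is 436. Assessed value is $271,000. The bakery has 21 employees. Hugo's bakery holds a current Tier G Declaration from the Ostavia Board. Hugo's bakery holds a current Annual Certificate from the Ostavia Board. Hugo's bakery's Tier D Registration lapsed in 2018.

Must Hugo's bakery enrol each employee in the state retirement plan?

No — exception (a) applies; Hugo's bakery is not required to enrol each employee in the state retirement plan.

Exception (a)'s conditions are all satisfied: aggregate throughput is 1,430 units, meeting the 1,180 units threshold; no employee is paid on commission; remuneration is equity-only. Applying paragraphs (f)–(m): (f) would limit (a) — the qualifying period is 370 days, meeting the 335 days threshold — but (g) sets (f) aside: (g) is engaged — assessed value is $271,000, less than the $361,000 limit. (h) applies (the baseline figure is 847, meeting the 639 threshold), but is displaced by (i): (i) operates against (h): at least one employee exceeds 30 hours/week. (j) would limit (i) — a current Tier E Exemption Letter is held — but (k) sets (j) aside: (k) operates — a current Tier G Declaration is held. (l) operates (a current General Registration is held), but yields to (m): (m) is engaged — the registered capacity is 1,580 units, below the 1,840 units limit. (a) remains available.
Exception (b) requires that the employer's headcount is below 19; but the employer's headcount is 21, not below 19, so (b) is unavailable.
Exception (c) fails — there is no Annual Waiver in force.
Exception (d) does not apply: the employer operates from multiple sites.
Exception (e) fails — the reference index is 436, short of 471.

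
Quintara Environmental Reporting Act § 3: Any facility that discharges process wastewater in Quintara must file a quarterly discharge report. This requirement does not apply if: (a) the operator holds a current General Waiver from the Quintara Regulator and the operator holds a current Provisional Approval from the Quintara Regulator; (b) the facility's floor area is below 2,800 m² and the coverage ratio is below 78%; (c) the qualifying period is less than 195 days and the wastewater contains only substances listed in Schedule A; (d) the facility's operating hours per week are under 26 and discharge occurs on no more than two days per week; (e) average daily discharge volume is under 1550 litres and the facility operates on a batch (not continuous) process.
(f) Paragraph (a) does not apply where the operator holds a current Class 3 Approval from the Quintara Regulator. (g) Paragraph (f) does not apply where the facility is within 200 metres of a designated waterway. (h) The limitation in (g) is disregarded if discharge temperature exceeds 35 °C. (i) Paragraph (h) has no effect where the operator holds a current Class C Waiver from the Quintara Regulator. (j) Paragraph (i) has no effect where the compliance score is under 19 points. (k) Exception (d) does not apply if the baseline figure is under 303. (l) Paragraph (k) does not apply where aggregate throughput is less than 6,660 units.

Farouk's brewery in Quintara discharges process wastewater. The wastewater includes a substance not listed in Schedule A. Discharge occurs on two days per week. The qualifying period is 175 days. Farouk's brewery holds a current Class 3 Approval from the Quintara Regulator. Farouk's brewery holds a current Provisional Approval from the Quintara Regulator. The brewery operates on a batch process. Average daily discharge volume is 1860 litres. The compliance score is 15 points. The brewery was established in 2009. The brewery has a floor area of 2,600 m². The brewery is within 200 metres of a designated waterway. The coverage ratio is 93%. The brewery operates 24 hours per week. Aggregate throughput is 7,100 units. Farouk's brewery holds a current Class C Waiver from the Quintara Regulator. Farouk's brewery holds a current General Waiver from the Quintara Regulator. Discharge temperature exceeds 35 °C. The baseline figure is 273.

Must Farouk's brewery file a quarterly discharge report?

Exception (a): a current General Waiver is held; a current Provisional Approval is held — every condition holds. But: (f) operates — a current Class 3 Approval is held. (g) would limit (f) — the brewery is within 200 m of a designated waterway — but (h) sets (g) aside: (h) applies — discharge temperature exceeds 35 °C. (i) would limit (h) — a current Class C Waiver is held — but (j) sets (i) aside: (j) operates — the compliance score is 15 points, under the 19 points limit. (a) is therefore removed.
Exception (b) requires that the coverage ratio is below 78%; but the coverage ratio is 93%, not below 78%, so (b) is unavailable.
Exception (c) fails — the wastewater includes a non-Schedule-A substance.
All of (d)'s requirements are met (the facility's operating hours per week are 24, under the 26 limit; discharge occurs on no more than two days per week). However, paragraphs (k)–(l) must be considered: (k) applies — the baseline figure is 273, under the 303 limit. (l), which would lift (k), does not operate here — aggregate throughput is 7,100 units, not less than 6,660 units. (d) is therefore removed.
Exception (e) does not apply: average daily discharge volume is 1860 litres, not under 1550 litres.
None of the exceptions is available; § 3 applies in full.

Yes — Farouk's brewery must file a quarterly discharge report.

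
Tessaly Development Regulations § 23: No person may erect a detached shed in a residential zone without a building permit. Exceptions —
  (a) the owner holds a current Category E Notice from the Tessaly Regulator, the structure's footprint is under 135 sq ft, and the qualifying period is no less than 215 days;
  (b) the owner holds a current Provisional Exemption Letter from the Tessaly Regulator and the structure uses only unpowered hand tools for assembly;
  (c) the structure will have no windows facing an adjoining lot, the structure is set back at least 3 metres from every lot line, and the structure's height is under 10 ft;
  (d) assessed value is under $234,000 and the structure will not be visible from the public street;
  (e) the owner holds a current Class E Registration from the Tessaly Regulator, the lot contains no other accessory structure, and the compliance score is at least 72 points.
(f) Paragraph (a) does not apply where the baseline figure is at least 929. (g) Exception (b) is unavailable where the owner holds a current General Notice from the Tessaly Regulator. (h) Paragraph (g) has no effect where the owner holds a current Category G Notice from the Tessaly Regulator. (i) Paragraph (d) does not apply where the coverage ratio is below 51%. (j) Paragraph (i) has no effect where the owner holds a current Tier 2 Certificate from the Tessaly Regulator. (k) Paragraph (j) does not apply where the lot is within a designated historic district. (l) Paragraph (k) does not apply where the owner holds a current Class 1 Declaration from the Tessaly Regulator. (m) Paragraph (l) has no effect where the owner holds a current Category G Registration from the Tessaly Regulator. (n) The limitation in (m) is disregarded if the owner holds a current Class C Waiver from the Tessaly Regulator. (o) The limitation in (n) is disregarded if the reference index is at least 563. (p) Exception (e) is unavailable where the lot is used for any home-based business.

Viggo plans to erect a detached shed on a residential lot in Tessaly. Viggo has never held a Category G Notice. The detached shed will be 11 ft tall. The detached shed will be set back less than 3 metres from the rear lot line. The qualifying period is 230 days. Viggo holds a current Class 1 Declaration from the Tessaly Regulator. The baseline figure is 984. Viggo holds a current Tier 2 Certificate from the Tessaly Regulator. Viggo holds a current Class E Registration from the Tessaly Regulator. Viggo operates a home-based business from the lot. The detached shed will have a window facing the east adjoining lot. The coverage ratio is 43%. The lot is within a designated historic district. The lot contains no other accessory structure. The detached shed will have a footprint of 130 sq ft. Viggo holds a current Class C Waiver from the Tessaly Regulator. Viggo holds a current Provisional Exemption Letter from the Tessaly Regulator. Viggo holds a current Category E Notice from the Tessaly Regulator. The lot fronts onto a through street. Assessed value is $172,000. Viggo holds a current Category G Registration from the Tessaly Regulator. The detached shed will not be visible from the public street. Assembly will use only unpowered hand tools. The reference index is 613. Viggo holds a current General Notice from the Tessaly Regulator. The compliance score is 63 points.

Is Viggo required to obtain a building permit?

Yes — Viggo must obtain a building permit.

Exception (a)'s conditions are all satisfied: a current Category E Notice is held; the structure's footprint is 130 sq ft, under the 135 sq ft limit; the qualifying period is 230 days, meeting the 215 days threshold. But applying paragraph (f): (f) operates against (a): the baseline figure is 984, meeting the 929 threshold. Exception (a) does not apply.
Exception (b): a current Provisional Exemption Letter is held; assembly uses only hand tools — every condition holds. Turning to paragraphs (g)–(h): (g) operates against (b): a current General Notice is held. (h) is not triggered (the Category G Notice is not current), so (g) stands. (b) is therefore removed.
Exception (c) does not apply: a window faces an adjoining lot.
Exception (d)'s conditions are all satisfied: assessed value is $172,000, under the $234,000 limit; the structure will not be visible from the street. However, paragraphs (i)–(o) must be considered: (i) applies — the coverage ratio is 43%, below the 51% limit. (j) is triggered (a current Tier 2 Certificate is held), but is set aside by (k): (k) operates against (j): the lot is in a historic district. (l) is engaged (a current Class 1 Declaration is held), but is set aside by (m): (m) applies — a current Category G Registration is held. (n) would limit (m) — a current Class C Waiver is held — but (o) sets (n) aside: (o) operates against (n): the reference index is 613, meeting the 563 threshold. (d) is therefore removed.
Exception (e) requires that the compliance score is at least 72 points; but the compliance score is 63 points, short of 72 points, so (e) is unavailable.
None of the exceptions is available; § 23 applies in full.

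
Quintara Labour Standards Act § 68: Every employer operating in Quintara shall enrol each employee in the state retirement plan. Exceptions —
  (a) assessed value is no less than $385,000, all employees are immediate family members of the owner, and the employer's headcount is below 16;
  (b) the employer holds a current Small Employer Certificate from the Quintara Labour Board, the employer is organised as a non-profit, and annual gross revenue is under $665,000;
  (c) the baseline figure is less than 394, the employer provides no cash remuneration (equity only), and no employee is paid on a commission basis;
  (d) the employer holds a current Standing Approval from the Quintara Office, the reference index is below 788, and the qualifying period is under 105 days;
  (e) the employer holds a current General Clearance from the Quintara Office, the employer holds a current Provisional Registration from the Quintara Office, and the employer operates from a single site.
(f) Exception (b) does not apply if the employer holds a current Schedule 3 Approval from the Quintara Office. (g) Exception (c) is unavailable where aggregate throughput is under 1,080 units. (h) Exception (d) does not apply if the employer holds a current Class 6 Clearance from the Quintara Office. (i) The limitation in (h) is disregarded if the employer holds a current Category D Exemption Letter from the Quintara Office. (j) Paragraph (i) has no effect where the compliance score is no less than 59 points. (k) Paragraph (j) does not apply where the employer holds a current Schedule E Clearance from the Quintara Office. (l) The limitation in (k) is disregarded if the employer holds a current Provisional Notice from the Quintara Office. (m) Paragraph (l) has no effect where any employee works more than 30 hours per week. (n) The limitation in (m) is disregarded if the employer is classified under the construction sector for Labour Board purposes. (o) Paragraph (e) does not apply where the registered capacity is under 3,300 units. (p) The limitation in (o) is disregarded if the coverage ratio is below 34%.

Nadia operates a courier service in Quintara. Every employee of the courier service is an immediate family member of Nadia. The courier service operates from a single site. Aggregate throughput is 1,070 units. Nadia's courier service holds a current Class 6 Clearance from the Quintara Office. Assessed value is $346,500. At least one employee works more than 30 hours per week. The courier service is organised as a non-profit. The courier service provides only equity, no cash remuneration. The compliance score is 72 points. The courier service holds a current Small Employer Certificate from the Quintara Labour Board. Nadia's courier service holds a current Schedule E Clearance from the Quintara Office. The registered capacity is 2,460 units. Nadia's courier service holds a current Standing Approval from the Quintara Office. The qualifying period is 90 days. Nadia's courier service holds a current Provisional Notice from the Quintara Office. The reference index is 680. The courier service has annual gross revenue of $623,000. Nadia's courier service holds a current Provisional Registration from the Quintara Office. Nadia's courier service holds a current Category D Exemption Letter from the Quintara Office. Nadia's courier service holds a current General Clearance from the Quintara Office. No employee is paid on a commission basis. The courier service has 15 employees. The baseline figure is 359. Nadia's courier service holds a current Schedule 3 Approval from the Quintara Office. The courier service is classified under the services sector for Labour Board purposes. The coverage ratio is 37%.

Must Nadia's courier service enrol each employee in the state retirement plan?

No — exception (d) applies; Nadia's courier service is not required to enrol each employee in the state retirement plan.

Exception (a) does not apply: assessed value is $346,500, short of $385,000.
All of (b)'s requirements are met (a current Small Employer Certificate is held; the employer is a non-profit; annual gross revenue is $623,000, under the $665,000 limit). But: (f) is engaged — a current Schedule 3 Approval is held. So (b) is unavailable.
All of (c)'s requirements are met (the baseline figure is 359, less than the 394 limit; remuneration is equity-only; no employee is paid on commission). However, paragraph (g) must be considered: (g) applies — aggregate throughput is 1,070 units, under the 1,080 units limit. So (c) is unavailable.
All of (d)'s requirements are met (a current Standing Approval is held; the reference index is 680, below the 788 limit; the qualifying period is 90 days, under the 105 days limit). Applying paragraphs (h)–(n): (h) would limit (d) — a current Class 6 Clearance is held — but (i) sets (h) aside: (i) operates against (h): a current Category D Exemption Letter is held. (j) would limit (i) — the compliance score is 72 points, meeting the 59 points threshold — but (k) sets (j) aside: (k) is triggered — a current Schedule E Clearance is held. (l) applies (a current Provisional Notice is held), but is displaced by (m): (m) applies — at least one employee exceeds 30 hours/week. (n), which would lift (m), is not engaged — the courier service is classified under the services sector. (d) remains available.
Exception (e) is satisfied on its face — a current General Clearance is held; a current Provisional Registration is held; the employer operates from a single site. But applying paragraphs (o)–(p): (o) operates against (e): the registered capacity is 2,460 units, under the 3,300 units limit. (p) is inapplicable (the coverage ratio is 37%, not below 34%), so (o) stands. So (e) is unavailable.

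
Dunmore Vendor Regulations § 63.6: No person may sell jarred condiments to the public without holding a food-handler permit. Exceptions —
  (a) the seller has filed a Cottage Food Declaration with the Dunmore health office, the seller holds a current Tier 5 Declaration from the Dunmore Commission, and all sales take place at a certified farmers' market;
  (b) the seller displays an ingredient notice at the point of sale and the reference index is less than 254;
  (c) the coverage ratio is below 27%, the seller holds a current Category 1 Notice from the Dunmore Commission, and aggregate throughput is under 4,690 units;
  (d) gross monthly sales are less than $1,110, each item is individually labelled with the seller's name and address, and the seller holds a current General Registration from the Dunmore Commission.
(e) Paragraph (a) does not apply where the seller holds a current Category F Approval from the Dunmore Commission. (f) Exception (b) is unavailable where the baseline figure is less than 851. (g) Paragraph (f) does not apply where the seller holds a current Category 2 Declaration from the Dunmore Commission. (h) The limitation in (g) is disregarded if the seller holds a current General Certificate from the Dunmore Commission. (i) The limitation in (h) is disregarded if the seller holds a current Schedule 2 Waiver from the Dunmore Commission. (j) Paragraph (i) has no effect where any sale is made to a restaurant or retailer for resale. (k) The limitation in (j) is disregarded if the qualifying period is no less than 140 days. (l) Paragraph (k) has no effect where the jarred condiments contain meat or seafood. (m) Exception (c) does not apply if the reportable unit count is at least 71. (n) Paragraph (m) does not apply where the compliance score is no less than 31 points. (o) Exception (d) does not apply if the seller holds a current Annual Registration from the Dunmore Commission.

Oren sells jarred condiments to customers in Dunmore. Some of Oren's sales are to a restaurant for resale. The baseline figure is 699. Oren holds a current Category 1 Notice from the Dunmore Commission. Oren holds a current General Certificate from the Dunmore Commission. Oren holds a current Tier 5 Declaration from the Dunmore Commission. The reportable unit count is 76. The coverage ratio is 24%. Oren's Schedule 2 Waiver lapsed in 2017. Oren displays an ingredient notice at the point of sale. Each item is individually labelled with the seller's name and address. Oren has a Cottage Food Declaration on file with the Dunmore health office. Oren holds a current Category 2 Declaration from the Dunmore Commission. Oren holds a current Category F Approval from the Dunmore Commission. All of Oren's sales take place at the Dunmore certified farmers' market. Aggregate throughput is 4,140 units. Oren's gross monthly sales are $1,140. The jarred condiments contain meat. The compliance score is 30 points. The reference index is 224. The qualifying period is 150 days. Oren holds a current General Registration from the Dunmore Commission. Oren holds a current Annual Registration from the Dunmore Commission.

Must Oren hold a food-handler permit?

All of (a)'s requirements are met (a Cottage Food Declaration is on file; a current Tier 5 Declaration is held; all sales are at a certified farmers' market). But: (e) operates against (a): a current Category F Approval is held. (a) is therefore removed.
All of (b)'s requirements are met (an ingredient notice is displayed; the reference index is 224, less than the 254 limit). But applying paragraphs (f)–(l): (f) operates — the baseline figure is 699, less than the 851 limit. (g) would limit (f) — a current Category 2 Declaration is held — but (h) sets (g) aside: (h) applies — a current General Certificate is held. (i), which would lift (h), is not engaged — no current Schedule 2 Waiver is held. Exception (b) does not apply.
Exception (c): the coverage ratio is 24%, below the 27% limit; a current Category 1 Notice is held; aggregate throughput is 4,140 units, under the 4,690 units limit — every condition holds. However, paragraphs (m)–(n) must be considered: (m) operates — the reportable unit count is 76, meeting the 71 threshold. (n), which would lift (m), is not triggered — the compliance score is 30 points, short of 31 points. (c) is therefore removed.
Exception (d) fails — gross monthly sales are $1,140, not less than $1,110.
No exception displaces § 63.6.

Yes — Oren must hold a food-handler permit.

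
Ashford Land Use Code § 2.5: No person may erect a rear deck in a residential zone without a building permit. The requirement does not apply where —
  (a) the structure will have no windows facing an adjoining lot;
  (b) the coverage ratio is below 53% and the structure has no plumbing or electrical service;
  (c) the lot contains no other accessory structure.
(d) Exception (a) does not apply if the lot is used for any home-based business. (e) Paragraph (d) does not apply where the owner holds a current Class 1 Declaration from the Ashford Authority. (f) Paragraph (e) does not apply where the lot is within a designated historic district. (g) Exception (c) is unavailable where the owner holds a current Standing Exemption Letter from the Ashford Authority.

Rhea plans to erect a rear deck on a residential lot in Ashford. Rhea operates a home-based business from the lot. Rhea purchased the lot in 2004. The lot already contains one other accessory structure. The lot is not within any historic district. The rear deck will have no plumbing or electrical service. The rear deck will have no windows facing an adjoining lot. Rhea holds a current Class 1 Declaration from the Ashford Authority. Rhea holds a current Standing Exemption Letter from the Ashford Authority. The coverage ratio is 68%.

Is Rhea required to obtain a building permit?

Exception (a): no windows face an adjoining lot — every condition holds. Applying paragraphs (d)–(f): (d) operates (a home-based business operates on the lot), but is displaced by (e): (e) operates against (d): a current Class 1 Declaration is held. (f), which would lift (e), is not triggered — the lot is not in a historic district. (a) remains available.
Exception (b) does not apply: the coverage ratio is 68%, not below 53%.
Exception (c) fails — the lot already has another accessory structure.

No — exception (a) applies; Rhea does not need a building permit.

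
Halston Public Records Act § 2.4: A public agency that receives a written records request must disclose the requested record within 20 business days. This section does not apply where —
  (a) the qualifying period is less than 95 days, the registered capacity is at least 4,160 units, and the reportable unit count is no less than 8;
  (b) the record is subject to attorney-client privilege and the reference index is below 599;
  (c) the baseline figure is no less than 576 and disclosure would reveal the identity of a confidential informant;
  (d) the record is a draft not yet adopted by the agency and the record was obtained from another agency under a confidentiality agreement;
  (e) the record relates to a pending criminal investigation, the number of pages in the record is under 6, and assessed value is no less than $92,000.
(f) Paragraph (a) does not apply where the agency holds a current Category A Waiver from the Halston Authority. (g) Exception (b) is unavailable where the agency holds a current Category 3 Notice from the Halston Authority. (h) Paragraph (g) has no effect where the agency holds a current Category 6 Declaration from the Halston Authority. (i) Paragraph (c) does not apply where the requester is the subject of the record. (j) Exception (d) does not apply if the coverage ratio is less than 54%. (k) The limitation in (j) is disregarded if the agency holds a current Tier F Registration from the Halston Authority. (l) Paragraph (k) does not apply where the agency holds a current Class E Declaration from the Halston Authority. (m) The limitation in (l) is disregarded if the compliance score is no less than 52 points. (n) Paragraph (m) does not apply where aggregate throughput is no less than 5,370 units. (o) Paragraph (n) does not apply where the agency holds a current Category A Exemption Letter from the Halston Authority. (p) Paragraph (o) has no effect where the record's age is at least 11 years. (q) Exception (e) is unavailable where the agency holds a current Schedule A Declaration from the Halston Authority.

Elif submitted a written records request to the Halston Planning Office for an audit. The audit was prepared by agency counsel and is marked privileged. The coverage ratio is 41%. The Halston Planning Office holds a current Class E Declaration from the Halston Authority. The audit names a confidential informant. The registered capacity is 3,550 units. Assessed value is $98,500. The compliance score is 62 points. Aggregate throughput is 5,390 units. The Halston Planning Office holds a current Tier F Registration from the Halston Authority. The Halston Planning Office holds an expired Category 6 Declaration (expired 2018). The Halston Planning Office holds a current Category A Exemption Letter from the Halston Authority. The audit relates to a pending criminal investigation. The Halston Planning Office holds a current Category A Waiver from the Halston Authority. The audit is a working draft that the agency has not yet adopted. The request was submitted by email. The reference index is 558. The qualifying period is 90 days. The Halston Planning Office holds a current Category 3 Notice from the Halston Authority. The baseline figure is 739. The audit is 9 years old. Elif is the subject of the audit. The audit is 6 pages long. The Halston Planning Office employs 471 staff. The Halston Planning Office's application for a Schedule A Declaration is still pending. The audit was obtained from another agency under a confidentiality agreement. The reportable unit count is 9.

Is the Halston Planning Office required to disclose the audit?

No — exception (d) applies; the Halston Planning Office is not required to disclose the audit.

Exception (a) fails — the registered capacity is 3,550 units, short of 4,160 units.
All of (b)'s requirements are met (the audit is privileged; the reference index is 558, below the 599 limit). But: (g) operates against (b): a current Category 3 Notice is held. (h), which would lift (g), is inapplicable — there is no Category 6 Declaration in force. (b) is therefore removed.
Exception (c) is satisfied on its face — the baseline figure is 739, meeting the 576 threshold; the audit names a confidential informant. But applying paragraph (i): (i) is engaged — Elif is the subject of the audit. (c) is therefore removed.
Exception (d)'s conditions are all satisfied: the audit is an unadopted draft; the audit was obtained under a confidentiality agreement. Applying paragraphs (j)–(p): (j) applies (the coverage ratio is 41%, less than the 54% limit), but is itself disapplied by (k): (k) is triggered — a current Tier F Registration is held. (l) would limit (k) — a current Class E Declaration is held — but (m) sets (l) aside: (m) operates against (l): the compliance score is 62 points, meeting the 52 points threshold. (n) is triggered (aggregate throughput is 5,390 units, meeting the 5,370 units threshold), but is displaced by (o): (o) operates — a current Category A Exemption Letter is held. (p) is not engaged (the record's age is 9 years, short of 11 years), so (o) stands. So (d) applies.
Exception (e) does not apply: the number of pages in the record is 6, not under 6.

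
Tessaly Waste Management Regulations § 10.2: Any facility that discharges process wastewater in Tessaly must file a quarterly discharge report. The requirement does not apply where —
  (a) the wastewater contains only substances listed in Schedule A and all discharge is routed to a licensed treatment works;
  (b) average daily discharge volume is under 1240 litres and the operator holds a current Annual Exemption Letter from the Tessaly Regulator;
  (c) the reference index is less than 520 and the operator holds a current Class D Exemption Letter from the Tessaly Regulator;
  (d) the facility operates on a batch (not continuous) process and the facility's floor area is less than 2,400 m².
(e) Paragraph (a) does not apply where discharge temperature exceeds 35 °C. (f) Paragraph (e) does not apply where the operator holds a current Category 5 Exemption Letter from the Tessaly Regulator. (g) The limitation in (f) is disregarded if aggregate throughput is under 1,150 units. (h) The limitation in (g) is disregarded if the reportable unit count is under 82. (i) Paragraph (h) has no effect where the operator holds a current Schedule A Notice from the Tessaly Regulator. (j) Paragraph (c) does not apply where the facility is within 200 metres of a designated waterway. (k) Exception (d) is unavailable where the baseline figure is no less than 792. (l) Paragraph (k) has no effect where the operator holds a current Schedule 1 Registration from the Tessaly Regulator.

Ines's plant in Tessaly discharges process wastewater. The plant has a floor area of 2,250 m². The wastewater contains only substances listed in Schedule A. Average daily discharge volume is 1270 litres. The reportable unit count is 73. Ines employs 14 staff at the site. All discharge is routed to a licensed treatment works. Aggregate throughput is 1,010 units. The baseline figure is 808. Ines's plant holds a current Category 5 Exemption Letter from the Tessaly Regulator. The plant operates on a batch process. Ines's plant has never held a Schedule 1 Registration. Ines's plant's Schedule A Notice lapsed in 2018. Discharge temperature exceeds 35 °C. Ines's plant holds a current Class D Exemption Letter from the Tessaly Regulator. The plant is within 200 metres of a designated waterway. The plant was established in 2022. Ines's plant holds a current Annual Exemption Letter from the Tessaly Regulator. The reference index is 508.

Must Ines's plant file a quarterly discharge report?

No — exception (a) applies; Ines's plant is not required to file a quarterly discharge report.

All of (a)'s requirements are met (the wastewater is Schedule-A-only; discharge is routed to a licensed treatment works). Under paragraphs (e)–(i): (e) operates (discharge temperature exceeds 35 °C), but is overridden by (f): (f) operates — a current Category 5 Exemption Letter is held. (g) operates (aggregate throughput is 1,010 units, under the 1,150 units limit), but is overridden by (h): (h) is engaged — the reportable unit count is 73, under the 82 limit. (i), which would lift (h), does not operate here — there is no Schedule A Notice in force. Exception (a) stands.
Exception (b) fails — average daily discharge volume is 1270 litres, not under 1240 litres.
Exception (c)'s conditions are all satisfied: the reference index is 508, less than the 520 limit; a current Class D Exemption Letter is held. Turning to paragraph (j): (j) is engaged — the plant is within 200 m of a designated waterway. So (c) is unavailable.
Exception (d) is satisfied on its face — the facility operates on a batch process; the facility's floor area is 2,250 m², less than the 2,400 m² limit. However, paragraphs (k)–(l) must be considered: (k) operates against (d): the baseline figure is 808, meeting the 792 threshold. (l), which would lift (k), is not triggered — the Schedule 1 Registration is not current. (d) is therefore removed.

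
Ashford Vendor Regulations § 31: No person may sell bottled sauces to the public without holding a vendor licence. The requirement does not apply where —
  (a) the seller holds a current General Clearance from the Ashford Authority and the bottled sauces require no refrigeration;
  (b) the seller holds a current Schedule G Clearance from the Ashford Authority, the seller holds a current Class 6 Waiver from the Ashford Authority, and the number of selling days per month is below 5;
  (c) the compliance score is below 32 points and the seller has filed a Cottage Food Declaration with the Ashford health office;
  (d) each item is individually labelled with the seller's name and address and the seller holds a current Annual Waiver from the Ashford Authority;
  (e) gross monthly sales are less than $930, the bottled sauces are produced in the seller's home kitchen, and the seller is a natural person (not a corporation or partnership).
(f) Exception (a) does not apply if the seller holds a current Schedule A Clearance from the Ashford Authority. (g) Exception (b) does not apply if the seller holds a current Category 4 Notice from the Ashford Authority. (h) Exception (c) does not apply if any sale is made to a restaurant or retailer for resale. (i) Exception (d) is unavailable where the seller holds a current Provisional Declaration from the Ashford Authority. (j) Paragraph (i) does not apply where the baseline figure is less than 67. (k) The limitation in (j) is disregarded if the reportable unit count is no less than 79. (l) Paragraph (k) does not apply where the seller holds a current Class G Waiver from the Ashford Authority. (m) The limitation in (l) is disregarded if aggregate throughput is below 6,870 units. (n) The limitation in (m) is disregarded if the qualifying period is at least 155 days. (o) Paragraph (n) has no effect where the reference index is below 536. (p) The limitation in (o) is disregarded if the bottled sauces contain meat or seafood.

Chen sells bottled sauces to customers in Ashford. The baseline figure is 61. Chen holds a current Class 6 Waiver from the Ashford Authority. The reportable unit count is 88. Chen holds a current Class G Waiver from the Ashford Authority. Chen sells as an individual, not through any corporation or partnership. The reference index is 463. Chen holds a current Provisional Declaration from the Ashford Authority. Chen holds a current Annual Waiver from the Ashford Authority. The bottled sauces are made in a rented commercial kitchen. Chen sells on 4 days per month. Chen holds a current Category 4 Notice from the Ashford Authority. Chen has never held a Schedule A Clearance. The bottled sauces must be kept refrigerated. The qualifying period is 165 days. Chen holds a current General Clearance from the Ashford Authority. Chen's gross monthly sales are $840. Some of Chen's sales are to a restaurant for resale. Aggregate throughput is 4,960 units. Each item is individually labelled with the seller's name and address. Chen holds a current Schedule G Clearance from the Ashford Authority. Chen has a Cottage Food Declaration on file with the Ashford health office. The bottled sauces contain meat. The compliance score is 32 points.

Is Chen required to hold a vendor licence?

No — exception (d) applies; Chen is not required to hold a vendor licence.

Exception (a) requires that the bottled sauces require no refrigeration; but the bottled sauces require refrigeration, so (a) is unavailable.
All of (b)'s requirements are met (a current Schedule G Clearance is held; a current Class 6 Waiver is held; the number of selling days per month is 4, below the 5 limit). But applying paragraph (g): (g) is triggered — a current Category 4 Notice is held. So (b) is unavailable.
Exception (c) fails — the compliance score is 32 points, not below 32 points.
All of (d)'s requirements are met (items are individually labelled; a current Annual Waiver is held). Applying paragraphs (i)–(p): (i) applies (a current Provisional Declaration is held), but yields to (j): (j) operates — the baseline figure is 61, less than the 67 limit. (k) applies (the reportable unit count is 88, meeting the 79 threshold), but is set aside by (l): (l) operates against (k): a current Class G Waiver is held. (m) would limit (l) — aggregate throughput is 4,960 units, below the 6,870 units limit — but (n) sets (m) aside: (n) operates against (m): the qualifying period is 165 days, meeting the 155 days threshold. (o) would limit (n) — the reference index is 463, below the 536 limit — but (p) sets (o) aside: (p) is engaged — the bottled sauces contain meat. Exception (d) stands.
Exception (e) does not apply: the bottled sauces are made in a commercial kitchen, not a home kitchen.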